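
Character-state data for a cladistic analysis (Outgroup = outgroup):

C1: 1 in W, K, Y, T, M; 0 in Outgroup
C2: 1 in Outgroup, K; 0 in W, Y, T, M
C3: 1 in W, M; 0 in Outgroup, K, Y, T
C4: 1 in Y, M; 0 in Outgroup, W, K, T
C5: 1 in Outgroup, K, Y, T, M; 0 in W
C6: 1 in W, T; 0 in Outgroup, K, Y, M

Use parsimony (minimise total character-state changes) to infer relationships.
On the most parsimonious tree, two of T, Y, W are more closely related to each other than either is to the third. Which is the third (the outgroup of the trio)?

Y

Character polarity is set by the outgroup: the derived state is whichever differs from the outgroup's state, so for C2, C5 the derived state is '0', and for the remaining characters it is '1'.
C1 (derived state '1') is shared by all ingroup taxa — unites the whole ingroup.
C2: derived state '0' in M, T, W, and Y only — synapomorphy for {M, T, W, Y}.
C3 groups M and W, which is incompatible with the clades supported by the remaining characters; treating it as convergent (homoplasy) costs fewer steps than any alternative tree.
Only M and Y show the derived state '1' for C4, supporting them as a clade.
C5: derived state '0' in W only — an autapomorphy, so it tells us nothing about relationships among taxa.
Only T and W show the derived state '1' for C6, supporting them as a clade.
Most parsimonious ingroup topology: (((W,T),(Y,M)),K).
T and W share a more recent common ancestor with each other than either does with Y, so Y is the least closely related of the three.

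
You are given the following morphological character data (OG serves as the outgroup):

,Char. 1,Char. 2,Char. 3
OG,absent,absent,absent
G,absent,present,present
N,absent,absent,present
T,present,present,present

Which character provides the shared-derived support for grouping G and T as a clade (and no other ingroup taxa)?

Char. 2

The outgroup has state 'absent' for every character, so 'present' is the derived state throughout.
Char. 1 (derived state 'present') is unique to T (autapomorphy; uninformative for grouping).
Char. 2: derived state 'present' in G and T only — synapomorphy for {G, T}.
All ingroup taxa share the derived state 'present' for Char. 3; it defines the ingroup but does not resolve relationships within it.
Most parsimonious ingroup topology: ((G,T),N).
The clade {G, T} is supported by Char. 2: its derived state 'present' occurs in exactly those taxa and in no other taxon (including the outgroup).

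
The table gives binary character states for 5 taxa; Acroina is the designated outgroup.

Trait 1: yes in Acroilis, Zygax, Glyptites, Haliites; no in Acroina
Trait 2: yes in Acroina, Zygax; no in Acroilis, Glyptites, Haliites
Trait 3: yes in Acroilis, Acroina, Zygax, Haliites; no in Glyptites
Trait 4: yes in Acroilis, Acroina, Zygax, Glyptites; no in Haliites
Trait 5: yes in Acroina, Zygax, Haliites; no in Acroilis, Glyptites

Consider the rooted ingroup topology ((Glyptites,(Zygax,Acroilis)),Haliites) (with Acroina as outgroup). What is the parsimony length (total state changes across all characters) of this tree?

7

Map each character onto ((Glyptites,(Zygax,Acroilis)),Haliites) (rooted by Acroina) and count the minimum state changes it requires (Fitch parsimony):
Trait 1: 1; Trait 2: 2; Trait 3: 1; Trait 4: 1; Trait 5: 2.
Total tree length = 7.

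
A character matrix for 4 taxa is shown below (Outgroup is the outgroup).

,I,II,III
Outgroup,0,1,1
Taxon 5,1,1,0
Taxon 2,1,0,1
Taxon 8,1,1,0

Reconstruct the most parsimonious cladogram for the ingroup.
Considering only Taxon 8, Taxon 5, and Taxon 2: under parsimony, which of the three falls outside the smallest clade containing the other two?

Taxon 2

Character polarity is set by the outgroup: the derived state is whichever differs from the outgroup's state, so for II, III the derived state is '0', and for the remaining characters it is '1'.
I (derived state '1') is shared by all ingroup taxa — unites the whole ingroup.
II: derived state '0' in Taxon 2 only — an autapomorphy, so it tells us nothing about relationships among taxa.
Only Taxon 5 and Taxon 8 show the derived state '0' for III, supporting them as a clade.
Most parsimonious ingroup topology: ((Taxon 5,Taxon 8),Taxon 2).
Taxon 5 and Taxon 8 share a more recent common ancestor with each other than either does with Taxon 2, so Taxon 2 is the least closely related of the three.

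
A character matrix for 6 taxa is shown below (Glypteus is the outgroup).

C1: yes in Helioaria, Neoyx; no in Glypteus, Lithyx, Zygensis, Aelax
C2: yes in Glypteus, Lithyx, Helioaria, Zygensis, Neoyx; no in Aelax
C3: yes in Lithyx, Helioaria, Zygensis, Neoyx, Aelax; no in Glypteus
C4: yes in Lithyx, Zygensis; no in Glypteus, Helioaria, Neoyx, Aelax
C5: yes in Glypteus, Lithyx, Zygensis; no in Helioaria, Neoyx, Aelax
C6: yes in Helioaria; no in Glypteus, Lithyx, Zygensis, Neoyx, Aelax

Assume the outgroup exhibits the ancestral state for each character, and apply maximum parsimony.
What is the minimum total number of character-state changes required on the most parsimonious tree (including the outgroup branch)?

6

Character polarity is set by the outgroup: the derived state is whichever differs from the outgroup's state, so for C2, C5 the derived state is 'no', and for the remaining characters it is 'yes'.
Only Helioaria and Neoyx show the derived state 'yes' for C1, supporting them as a clade.
C2 (derived state 'no') is unique to Aelax (autapomorphy; uninformative for grouping).
C3 (derived state 'yes') is shared by all ingroup taxa — unites the whole ingroup.
C4: derived state 'yes' in Lithyx and Zygensis only — synapomorphy for {Lithyx, Zygensis}.
Only Aelax, Helioaria, and Neoyx show the derived state 'no' for C5, supporting them as a clade.
C6: derived state 'yes' in Helioaria only — an autapomorphy, so it tells us nothing about relationships among taxa.
Most parsimonious ingroup topology: ((Lithyx,Zygensis),((Helioaria,Neoyx),Aelax)).
Changes per character on this tree: C1: 1; C2: 1; C3: 1; C4: 1; C5: 1; C6: 1.
Total = 6.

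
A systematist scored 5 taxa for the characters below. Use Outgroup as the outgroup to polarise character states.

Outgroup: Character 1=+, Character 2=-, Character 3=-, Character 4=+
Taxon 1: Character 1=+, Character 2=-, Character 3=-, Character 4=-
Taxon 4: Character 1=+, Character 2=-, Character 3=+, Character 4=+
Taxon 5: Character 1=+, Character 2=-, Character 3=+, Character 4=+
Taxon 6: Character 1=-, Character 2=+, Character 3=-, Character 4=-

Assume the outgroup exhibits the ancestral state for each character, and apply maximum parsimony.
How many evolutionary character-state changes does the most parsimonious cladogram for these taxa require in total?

Character polarity is set by the outgroup: the derived state is whichever differs from the outgroup's state, so for Character 1, Character 4 the derived state is '-', and for the remaining characters it is '+'.
Character 1 (derived state '-') is unique to Taxon 6 (autapomorphy; uninformative for grouping).
Character 2: derived state '+' in Taxon 6 only — an autapomorphy, so it tells us nothing about relationships among taxa.
Character 3: derived state '+' in Taxon 4 and Taxon 5 only — synapomorphy for {Taxon 4, Taxon 5}.
Character 4: derived state '-' in Taxon 1 and Taxon 6 only — synapomorphy for {Taxon 1, Taxon 6}.
Most parsimonious ingroup topology: ((Taxon 1,Taxon 6),(Taxon 4,Taxon 5)).
Changes per character on this tree: Character 1: 1; Character 2: 1; Character 3: 1; Character 4: 1.
Total = 4.

4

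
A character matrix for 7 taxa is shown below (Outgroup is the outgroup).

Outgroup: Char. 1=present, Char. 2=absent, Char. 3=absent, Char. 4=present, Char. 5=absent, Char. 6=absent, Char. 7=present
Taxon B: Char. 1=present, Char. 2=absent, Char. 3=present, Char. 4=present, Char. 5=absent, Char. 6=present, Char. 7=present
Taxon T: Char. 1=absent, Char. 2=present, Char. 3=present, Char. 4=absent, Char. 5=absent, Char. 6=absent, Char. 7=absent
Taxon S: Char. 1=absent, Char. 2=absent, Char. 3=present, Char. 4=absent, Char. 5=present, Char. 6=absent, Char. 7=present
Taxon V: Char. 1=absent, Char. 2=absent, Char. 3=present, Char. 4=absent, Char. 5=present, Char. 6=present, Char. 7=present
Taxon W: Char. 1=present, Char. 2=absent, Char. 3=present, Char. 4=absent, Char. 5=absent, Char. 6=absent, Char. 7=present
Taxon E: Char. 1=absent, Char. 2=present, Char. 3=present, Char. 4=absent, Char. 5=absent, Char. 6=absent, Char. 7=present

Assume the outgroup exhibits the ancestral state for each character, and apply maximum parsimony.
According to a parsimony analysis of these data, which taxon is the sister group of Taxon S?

Character polarity is set by the outgroup: the derived state is whichever differs from the outgroup's state, so for Char. 1, Char. 4, Char. 7 the derived state is 'absent', and for the remaining characters it is 'present'.
Only Taxon E, Taxon S, Taxon T, and Taxon V show the derived state 'absent' for Char. 1, supporting them as a clade.
Only Taxon E and Taxon T show the derived state 'present' for Char. 2, supporting them as a clade.
Char. 3 (derived state 'present') is shared by all ingroup taxa — unites the whole ingroup.
Only Taxon E, Taxon S, Taxon T, Taxon V, and Taxon W show the derived state 'absent' for Char. 4, supporting them as a clade.
Char. 5 (derived state 'present') is shared by Taxon S and Taxon V — a synapomorphy uniting that clade.
Char. 6 (state 'present') occurs in Taxon B and Taxon V but conflicts with the nesting implied by the other characters — most parsimoniously interpreted as homoplasy.
Char. 7 (derived state 'absent') is unique to Taxon T (autapomorphy; uninformative for grouping).
Most parsimonious ingroup topology: (Taxon B,(((Taxon T,Taxon E),(Taxon S,Taxon V)),Taxon W)).
Taxon S and Taxon V form a cherry on this tree, so they are sister taxa.

Taxon V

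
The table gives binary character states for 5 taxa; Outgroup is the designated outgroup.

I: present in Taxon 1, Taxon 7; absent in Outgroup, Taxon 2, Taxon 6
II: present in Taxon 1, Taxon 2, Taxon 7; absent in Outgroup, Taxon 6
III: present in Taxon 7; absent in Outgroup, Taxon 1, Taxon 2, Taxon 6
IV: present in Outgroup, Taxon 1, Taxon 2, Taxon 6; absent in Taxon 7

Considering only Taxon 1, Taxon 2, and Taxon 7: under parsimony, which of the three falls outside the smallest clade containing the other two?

Character polarity is set by the outgroup: the derived state is whichever differs from the outgroup's state, so for IV the derived state is 'absent', and for the remaining characters it is 'present'.
Only Taxon 1 and Taxon 7 show the derived state 'present' for I, supporting them as a clade.
II (derived state 'present') is shared by Taxon 1, Taxon 2, and Taxon 7 — a synapomorphy uniting that clade.
III (derived state 'present') is unique to Taxon 7 (autapomorphy; uninformative for grouping).
IV (derived state 'absent') is unique to Taxon 7 (autapomorphy; uninformative for grouping).
Most parsimonious ingroup topology: (((Taxon 1,Taxon 7),Taxon 2),Taxon 6).
Taxon 7 and Taxon 1 share a more recent common ancestor with each other than either does with Taxon 2, so Taxon 2 is the least closely related of the three.

Taxon 2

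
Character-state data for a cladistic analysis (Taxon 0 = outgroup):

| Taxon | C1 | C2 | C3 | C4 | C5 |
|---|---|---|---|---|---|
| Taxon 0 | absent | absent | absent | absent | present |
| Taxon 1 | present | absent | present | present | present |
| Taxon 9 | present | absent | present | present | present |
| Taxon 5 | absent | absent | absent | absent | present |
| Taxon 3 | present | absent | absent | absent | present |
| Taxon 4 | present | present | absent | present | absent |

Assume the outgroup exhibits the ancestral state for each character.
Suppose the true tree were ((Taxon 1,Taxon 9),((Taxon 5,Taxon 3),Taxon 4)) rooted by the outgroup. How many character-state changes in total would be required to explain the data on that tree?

7

Map each character onto ((Taxon 1,Taxon 9),((Taxon 5,Taxon 3),Taxon 4)) (rooted by Taxon 0) and count the minimum state changes it requires (Fitch parsimony):
C1: 2; C2: 1; C3: 1; C4: 2; C5: 1.
Total tree length = 7.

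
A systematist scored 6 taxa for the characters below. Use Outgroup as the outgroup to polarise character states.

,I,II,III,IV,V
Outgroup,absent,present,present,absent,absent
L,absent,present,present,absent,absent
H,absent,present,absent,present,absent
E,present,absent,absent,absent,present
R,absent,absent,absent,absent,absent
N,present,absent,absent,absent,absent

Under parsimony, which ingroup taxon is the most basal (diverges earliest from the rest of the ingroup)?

Character polarity is set by the outgroup: the derived state is whichever differs from the outgroup's state, so for II, III the derived state is 'absent', and for the remaining characters it is 'present'.
I: derived state 'present' in E and N only — synapomorphy for {E, N}.
II (derived state 'absent') is shared by E, N, and R — a synapomorphy uniting that clade.
III (derived state 'absent') is shared by E, H, N, and R — a synapomorphy uniting that clade.
IV: derived state 'present' in H only — an autapomorphy, so it tells us nothing about relationships among taxa.
V: derived state 'present' in E only — an autapomorphy, so it tells us nothing about relationships among taxa.
Most parsimonious ingroup topology: (L,(H,((E,N),R))).
L is sister to the clade containing all other ingroup taxa, so it is the earliest-diverging (most basal) ingroup lineage.

L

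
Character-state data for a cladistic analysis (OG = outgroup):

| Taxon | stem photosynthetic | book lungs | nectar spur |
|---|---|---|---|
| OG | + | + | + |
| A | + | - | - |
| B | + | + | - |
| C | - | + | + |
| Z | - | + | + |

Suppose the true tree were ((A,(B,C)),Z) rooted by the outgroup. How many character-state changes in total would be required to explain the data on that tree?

5

Map each character onto ((A,(B,C)),Z) (rooted by OG) and count the minimum state changes it requires (Fitch parsimony):
stem photosynthetic: 2; book lungs: 1; nectar spur: 2.
Total tree length = 5.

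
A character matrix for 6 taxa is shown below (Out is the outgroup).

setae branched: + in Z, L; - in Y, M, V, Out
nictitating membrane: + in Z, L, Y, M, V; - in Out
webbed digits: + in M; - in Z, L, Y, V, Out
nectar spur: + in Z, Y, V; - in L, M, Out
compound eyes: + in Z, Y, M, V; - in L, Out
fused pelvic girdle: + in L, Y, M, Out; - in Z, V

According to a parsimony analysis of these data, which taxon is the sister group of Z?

V

Character polarity is set by the outgroup: the derived state is whichever differs from the outgroup's state, so for fused pelvic girdle the derived state is '-', and for the remaining characters it is '+'.
setae branched groups L and Z, which is incompatible with the clades supported by the remaining characters; treating it as convergent (homoplasy) costs fewer steps than any alternative tree.
nictitating membrane (derived state '+') is shared by all ingroup taxa — unites the whole ingroup.
webbed digits: derived state '+' in M only — an autapomorphy, so it tells us nothing about relationships among taxa.
nectar spur: derived state '+' in V, Y, and Z only — synapomorphy for {V, Y, Z}.
compound eyes: derived state '+' in M, V, Y, and Z only — synapomorphy for {M, V, Y, Z}.
fused pelvic girdle: derived state '-' in V and Z only — synapomorphy for {V, Z}.
Most parsimonious ingroup topology: (((Y,(Z,V)),M),L).
Z and V form a cherry on this tree, so they are sister taxa.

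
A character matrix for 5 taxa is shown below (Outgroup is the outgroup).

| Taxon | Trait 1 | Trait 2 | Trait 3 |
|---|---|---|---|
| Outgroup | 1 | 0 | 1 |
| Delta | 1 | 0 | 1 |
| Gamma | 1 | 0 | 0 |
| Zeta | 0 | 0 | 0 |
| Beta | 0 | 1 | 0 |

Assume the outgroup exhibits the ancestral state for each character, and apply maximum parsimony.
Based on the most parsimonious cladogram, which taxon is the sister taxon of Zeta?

Character polarity is set by the outgroup: the derived state is whichever differs from the outgroup's state, so for Trait 1, Trait 3 the derived state is '0', and for the remaining characters it is '1'.
Trait 1 (derived state '0') is shared by Beta and Zeta — a synapomorphy uniting that clade.
Trait 2 (derived state '1') is unique to Beta (autapomorphy; uninformative for grouping).
Trait 3 (derived state '0') is shared by Beta, Gamma, and Zeta — a synapomorphy uniting that clade.
Most parsimonious ingroup topology: (Delta,(Gamma,(Zeta,Beta))).
Zeta and Beta form a cherry on this tree, so they are sister taxa.

Beta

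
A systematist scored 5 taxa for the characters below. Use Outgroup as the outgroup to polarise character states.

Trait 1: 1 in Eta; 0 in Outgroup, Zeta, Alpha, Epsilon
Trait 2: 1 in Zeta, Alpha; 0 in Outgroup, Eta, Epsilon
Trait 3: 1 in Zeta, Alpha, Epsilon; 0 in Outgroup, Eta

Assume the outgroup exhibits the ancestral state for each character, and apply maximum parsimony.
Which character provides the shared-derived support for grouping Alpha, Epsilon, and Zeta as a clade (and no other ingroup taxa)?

Trait 3

The outgroup has state '0' for every character, so '1' is the derived state throughout.
Trait 1: derived state '1' in Eta only — an autapomorphy, so it tells us nothing about relationships among taxa.
Trait 2 (derived state '1') is shared by Alpha and Zeta — a synapomorphy uniting that clade.
Trait 3: derived state '1' in Alpha, Epsilon, and Zeta only — synapomorphy for {Alpha, Epsilon, Zeta}.
Most parsimonious ingroup topology: (((Zeta,Alpha),Epsilon),Eta).
The clade {Alpha, Epsilon, Zeta} is supported by Trait 3: its derived state '1' occurs in exactly those taxa and in no other taxon (including the outgroup).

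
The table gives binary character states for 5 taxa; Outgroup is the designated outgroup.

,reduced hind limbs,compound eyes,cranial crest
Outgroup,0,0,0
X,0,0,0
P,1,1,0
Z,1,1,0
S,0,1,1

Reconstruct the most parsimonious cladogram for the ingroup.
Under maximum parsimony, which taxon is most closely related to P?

The outgroup has state '0' for every character, so '1' is the derived state throughout.
reduced hind limbs (derived state '1') is shared by P and Z — a synapomorphy uniting that clade.
Only P, S, and Z show the derived state '1' for compound eyes, supporting them as a clade.
cranial crest (derived state '1') is unique to S (autapomorphy; uninformative for grouping).
Most parsimonious ingroup topology: (X,((P,Z),S)).
P and Z form a cherry on this tree, so they are sister taxa.

Z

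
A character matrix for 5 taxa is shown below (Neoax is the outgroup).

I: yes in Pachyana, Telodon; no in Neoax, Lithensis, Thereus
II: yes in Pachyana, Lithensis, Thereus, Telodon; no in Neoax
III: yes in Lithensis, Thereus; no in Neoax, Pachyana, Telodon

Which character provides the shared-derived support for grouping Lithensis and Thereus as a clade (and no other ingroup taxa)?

The outgroup has state 'no' for every character, so 'yes' is the derived state throughout.
I: derived state 'yes' in Pachyana and Telodon only — synapomorphy for {Pachyana, Telodon}.
All ingroup taxa share the derived state 'yes' for II; it defines the ingroup but does not resolve relationships within it.
Only Lithensis and Thereus show the derived state 'yes' for III, supporting them as a clade.
Most parsimonious ingroup topology: ((Pachyana,Telodon),(Lithensis,Thereus)).
The clade {Lithensis, Thereus} is supported by III: its derived state 'yes' occurs in exactly those taxa and in no other taxon (including the outgroup).

III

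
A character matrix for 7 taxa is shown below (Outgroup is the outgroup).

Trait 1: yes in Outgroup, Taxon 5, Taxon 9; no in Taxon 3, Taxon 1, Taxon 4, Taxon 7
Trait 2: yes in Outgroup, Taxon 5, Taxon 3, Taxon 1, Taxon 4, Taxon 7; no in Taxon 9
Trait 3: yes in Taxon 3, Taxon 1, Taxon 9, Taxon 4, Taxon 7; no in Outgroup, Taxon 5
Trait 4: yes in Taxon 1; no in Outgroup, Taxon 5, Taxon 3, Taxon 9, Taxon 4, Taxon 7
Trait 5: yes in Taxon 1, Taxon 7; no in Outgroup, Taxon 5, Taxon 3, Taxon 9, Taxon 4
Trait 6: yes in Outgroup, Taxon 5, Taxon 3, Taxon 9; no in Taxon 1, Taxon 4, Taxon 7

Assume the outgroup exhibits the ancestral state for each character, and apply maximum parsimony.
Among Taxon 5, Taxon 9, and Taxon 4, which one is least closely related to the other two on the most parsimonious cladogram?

Character polarity is set by the outgroup: the derived state is whichever differs from the outgroup's state, so for Trait 1, Trait 2, Trait 6 the derived state is 'no', and for the remaining characters it is 'yes'.
Only Taxon 1, Taxon 3, Taxon 4, and Taxon 7 show the derived state 'no' for Trait 1, supporting them as a clade.
Trait 2: derived state 'no' in Taxon 9 only — an autapomorphy, so it tells us nothing about relationships among taxa.
Trait 3: derived state 'yes' in Taxon 1, Taxon 3, Taxon 4, Taxon 7, and Taxon 9 only — synapomorphy for {Taxon 1, Taxon 3, Taxon 4, Taxon 7, Taxon 9}.
Trait 4 (derived state 'yes') is unique to Taxon 1 (autapomorphy; uninformative for grouping).
Only Taxon 1 and Taxon 7 show the derived state 'yes' for Trait 5, supporting them as a clade.
Only Taxon 1, Taxon 4, and Taxon 7 show the derived state 'no' for Trait 6, supporting them as a clade.
Most parsimonious ingroup topology: (Taxon 5,((Taxon 3,((Taxon 1,Taxon 7),Taxon 4)),Taxon 9)).
Taxon 4 and Taxon 9 share a more recent common ancestor with each other than either does with Taxon 5, so Taxon 5 is the least closely related of the three.

Taxon 5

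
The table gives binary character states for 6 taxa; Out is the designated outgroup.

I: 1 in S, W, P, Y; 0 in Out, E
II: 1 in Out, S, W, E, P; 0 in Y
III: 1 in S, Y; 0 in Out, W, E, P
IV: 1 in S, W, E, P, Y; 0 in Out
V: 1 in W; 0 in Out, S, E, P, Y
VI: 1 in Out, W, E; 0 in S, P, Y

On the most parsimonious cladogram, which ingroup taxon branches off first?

Character polarity is set by the outgroup: the derived state is whichever differs from the outgroup's state, so for II, VI the derived state is '0', and for the remaining characters it is '1'.
I (derived state '1') is shared by P, S, W, and Y — a synapomorphy uniting that clade.
II (derived state '0') is unique to Y (autapomorphy; uninformative for grouping).
Only S and Y show the derived state '1' for III, supporting them as a clade.
IV (derived state '1') is shared by all ingroup taxa — unites the whole ingroup.
V (derived state '1') is unique to W (autapomorphy; uninformative for grouping).
Only P, S, and Y show the derived state '0' for VI, supporting them as a clade.
Most parsimonious ingroup topology: ((((S,Y),P),W),E).
E is sister to the clade containing all other ingroup taxa, so it is the earliest-diverging (most basal) ingroup lineage.

E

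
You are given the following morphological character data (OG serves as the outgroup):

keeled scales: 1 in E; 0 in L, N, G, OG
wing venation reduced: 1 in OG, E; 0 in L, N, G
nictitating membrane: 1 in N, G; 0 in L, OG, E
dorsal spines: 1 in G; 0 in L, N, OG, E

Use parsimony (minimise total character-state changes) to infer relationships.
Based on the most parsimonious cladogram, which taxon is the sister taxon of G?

Character polarity is set by the outgroup: the derived state is whichever differs from the outgroup's state, so for wing venation reduced the derived state is '0', and for the remaining characters it is '1'.
keeled scales: derived state '1' in E only — an autapomorphy, so it tells us nothing about relationships among taxa.
wing venation reduced: derived state '0' in G, L, and N only — synapomorphy for {G, L, N}.
nictitating membrane (derived state '1') is shared by G and N — a synapomorphy uniting that clade.
dorsal spines: derived state '1' in G only — an autapomorphy, so it tells us nothing about relationships among taxa.
Most parsimonious ingroup topology: (((G,N),L),E).
G and N form a cherry on this tree, so they are sister taxa.

N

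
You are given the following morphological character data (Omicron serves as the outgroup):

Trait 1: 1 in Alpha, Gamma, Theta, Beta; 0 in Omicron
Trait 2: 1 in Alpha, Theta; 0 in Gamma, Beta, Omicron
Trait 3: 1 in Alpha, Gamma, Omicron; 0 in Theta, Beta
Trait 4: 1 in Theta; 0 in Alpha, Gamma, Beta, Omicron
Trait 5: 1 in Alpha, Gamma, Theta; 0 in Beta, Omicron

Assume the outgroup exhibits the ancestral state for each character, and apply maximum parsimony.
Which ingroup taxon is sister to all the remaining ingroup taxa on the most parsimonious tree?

Beta

Character polarity is set by the outgroup: the derived state is whichever differs from the outgroup's state, so for Trait 3 the derived state is '0', and for the remaining characters it is '1'.
Trait 1 (derived state '1') is shared by all ingroup taxa — unites the whole ingroup.
Trait 2: derived state '1' in Alpha and Theta only — synapomorphy for {Alpha, Theta}.
Trait 3 groups Beta and Theta, which is incompatible with the clades supported by the remaining characters; treating it as convergent (homoplasy) costs fewer steps than any alternative tree.
Trait 4: derived state '1' in Theta only — an autapomorphy, so it tells us nothing about relationships among taxa.
Trait 5: derived state '1' in Alpha, Gamma, and Theta only — synapomorphy for {Alpha, Gamma, Theta}.
Most parsimonious ingroup topology: (((Theta,Alpha),Gamma),Beta).
Beta is sister to the clade containing all other ingroup taxa, so it is the earliest-diverging (most basal) ingroup lineage.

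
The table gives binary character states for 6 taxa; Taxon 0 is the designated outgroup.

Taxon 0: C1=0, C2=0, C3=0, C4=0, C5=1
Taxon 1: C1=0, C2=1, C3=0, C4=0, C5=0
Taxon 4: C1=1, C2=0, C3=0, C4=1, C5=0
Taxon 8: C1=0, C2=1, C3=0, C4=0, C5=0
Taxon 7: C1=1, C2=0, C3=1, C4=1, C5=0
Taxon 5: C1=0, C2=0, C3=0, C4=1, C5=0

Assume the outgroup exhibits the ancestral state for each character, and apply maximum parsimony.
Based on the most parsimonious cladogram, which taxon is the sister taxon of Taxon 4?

Taxon 7

Character polarity is set by the outgroup: the derived state is whichever differs from the outgroup's state, so for C5 the derived state is '0', and for the remaining characters it is '1'.
C1: derived state '1' in Taxon 4 and Taxon 7 only — synapomorphy for {Taxon 4, Taxon 7}.
C2: derived state '1' in Taxon 1 and Taxon 8 only — synapomorphy for {Taxon 1, Taxon 8}.
C3 (derived state '1') is unique to Taxon 7 (autapomorphy; uninformative for grouping).
C4: derived state '1' in Taxon 4, Taxon 5, and Taxon 7 only — synapomorphy for {Taxon 4, Taxon 5, Taxon 7}.
C5 (derived state '0') is shared by all ingroup taxa — unites the whole ingroup.
Most parsimonious ingroup topology: ((Taxon 5,(Taxon 7,Taxon 4)),(Taxon 1,Taxon 8)).
Taxon 4 and Taxon 7 form a cherry on this tree, so they are sister taxa.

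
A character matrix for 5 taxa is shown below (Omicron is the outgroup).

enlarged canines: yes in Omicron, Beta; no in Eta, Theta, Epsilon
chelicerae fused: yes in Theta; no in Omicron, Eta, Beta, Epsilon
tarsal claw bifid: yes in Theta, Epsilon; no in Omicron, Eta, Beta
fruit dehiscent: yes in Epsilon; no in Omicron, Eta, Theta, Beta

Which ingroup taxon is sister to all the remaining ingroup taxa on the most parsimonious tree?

Beta

Character polarity is set by the outgroup: the derived state is whichever differs from the outgroup's state, so for enlarged canines the derived state is 'no', and for the remaining characters it is 'yes'.
enlarged canines: derived state 'no' in Epsilon, Eta, and Theta only — synapomorphy for {Epsilon, Eta, Theta}.
chelicerae fused: derived state 'yes' in Theta only — an autapomorphy, so it tells us nothing about relationships among taxa.
Only Epsilon and Theta show the derived state 'yes' for tarsal claw bifid, supporting them as a clade.
fruit dehiscent: derived state 'yes' in Epsilon only — an autapomorphy, so it tells us nothing about relationships among taxa.
Most parsimonious ingroup topology: ((Eta,(Theta,Epsilon)),Beta).
Beta is sister to the clade containing all other ingroup taxa, so it is the earliest-diverging (most basal) ingroup lineage.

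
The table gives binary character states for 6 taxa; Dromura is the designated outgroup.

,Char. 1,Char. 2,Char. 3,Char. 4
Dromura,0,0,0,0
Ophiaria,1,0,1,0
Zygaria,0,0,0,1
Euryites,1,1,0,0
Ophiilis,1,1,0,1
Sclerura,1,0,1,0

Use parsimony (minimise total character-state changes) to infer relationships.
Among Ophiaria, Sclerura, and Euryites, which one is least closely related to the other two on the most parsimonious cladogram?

Euryites

The outgroup has state '0' for every character, so '1' is the derived state throughout.
Only Euryites, Ophiaria, Ophiilis, and Sclerura show the derived state '1' for Char. 1, supporting them as a clade.
Only Euryites and Ophiilis show the derived state '1' for Char. 2, supporting them as a clade.
Char. 3 (derived state '1') is shared by Ophiaria and Sclerura — a synapomorphy uniting that clade.
Char. 4 (state '1') occurs in Ophiilis and Zygaria but conflicts with the nesting implied by the other characters — most parsimoniously interpreted as homoplasy.
Most parsimonious ingroup topology: (((Ophiaria,Sclerura),(Euryites,Ophiilis)),Zygaria).
Sclerura and Ophiaria share a more recent common ancestor with each other than either does with Euryites, so Euryites is the least closely related of the three.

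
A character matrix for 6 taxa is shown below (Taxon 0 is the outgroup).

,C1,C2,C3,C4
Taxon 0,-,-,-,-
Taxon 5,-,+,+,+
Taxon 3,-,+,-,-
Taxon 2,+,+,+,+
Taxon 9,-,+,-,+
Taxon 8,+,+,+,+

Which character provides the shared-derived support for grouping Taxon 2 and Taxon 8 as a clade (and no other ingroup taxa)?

The outgroup has state '-' for every character, so '+' is the derived state throughout.
C1: derived state '+' in Taxon 2 and Taxon 8 only — synapomorphy for {Taxon 2, Taxon 8}.
All ingroup taxa share the derived state '+' for C2; it defines the ingroup but does not resolve relationships within it.
C3 (derived state '+') is shared by Taxon 2, Taxon 5, and Taxon 8 — a synapomorphy uniting that clade.
C4: derived state '+' in Taxon 2, Taxon 5, Taxon 8, and Taxon 9 only — synapomorphy for {Taxon 2, Taxon 5, Taxon 8, Taxon 9}.
Most parsimonious ingroup topology: (((Taxon 5,(Taxon 2,Taxon 8)),Taxon 9),Taxon 3).
The clade {Taxon 2, Taxon 8} is supported by C1: its derived state '+' occurs in exactly those taxa and in no other taxon (including the outgroup).

C1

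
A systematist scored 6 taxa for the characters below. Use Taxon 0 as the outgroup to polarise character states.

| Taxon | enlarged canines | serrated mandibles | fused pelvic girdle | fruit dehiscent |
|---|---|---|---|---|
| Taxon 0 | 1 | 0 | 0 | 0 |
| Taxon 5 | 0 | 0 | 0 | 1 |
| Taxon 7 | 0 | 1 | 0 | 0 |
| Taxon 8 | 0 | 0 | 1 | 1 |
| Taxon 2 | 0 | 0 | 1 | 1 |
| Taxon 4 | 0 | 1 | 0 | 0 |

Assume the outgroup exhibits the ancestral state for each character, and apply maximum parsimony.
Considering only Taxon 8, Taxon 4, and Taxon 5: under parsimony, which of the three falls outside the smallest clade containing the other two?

Taxon 4

Character polarity is set by the outgroup: the derived state is whichever differs from the outgroup's state, so for enlarged canines the derived state is '0', and for the remaining characters it is '1'.
enlarged canines (derived state '0') is shared by all ingroup taxa — unites the whole ingroup.
serrated mandibles (derived state '1') is shared by Taxon 4 and Taxon 7 — a synapomorphy uniting that clade.
fused pelvic girdle: derived state '1' in Taxon 2 and Taxon 8 only — synapomorphy for {Taxon 2, Taxon 8}.
fruit dehiscent: derived state '1' in Taxon 2, Taxon 5, and Taxon 8 only — synapomorphy for {Taxon 2, Taxon 5, Taxon 8}.
Most parsimonious ingroup topology: ((Taxon 5,(Taxon 8,Taxon 2)),(Taxon 7,Taxon 4)).
Taxon 8 and Taxon 5 share a more recent common ancestor with each other than either does with Taxon 4, so Taxon 4 is the least closely related of the three.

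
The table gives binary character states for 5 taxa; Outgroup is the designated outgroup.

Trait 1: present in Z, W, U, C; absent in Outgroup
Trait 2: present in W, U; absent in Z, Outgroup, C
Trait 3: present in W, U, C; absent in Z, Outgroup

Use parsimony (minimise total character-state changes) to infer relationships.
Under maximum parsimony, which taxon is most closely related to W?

The outgroup has state 'absent' for every character, so 'present' is the derived state throughout.
Trait 1 (derived state 'present') is shared by all ingroup taxa — unites the whole ingroup.
Trait 2: derived state 'present' in U and W only — synapomorphy for {U, W}.
Trait 3 (derived state 'present') is shared by C, U, and W — a synapomorphy uniting that clade.
Most parsimonious ingroup topology: (((W,U),C),Z).
W and U form a cherry on this tree, so they are sister taxa.

U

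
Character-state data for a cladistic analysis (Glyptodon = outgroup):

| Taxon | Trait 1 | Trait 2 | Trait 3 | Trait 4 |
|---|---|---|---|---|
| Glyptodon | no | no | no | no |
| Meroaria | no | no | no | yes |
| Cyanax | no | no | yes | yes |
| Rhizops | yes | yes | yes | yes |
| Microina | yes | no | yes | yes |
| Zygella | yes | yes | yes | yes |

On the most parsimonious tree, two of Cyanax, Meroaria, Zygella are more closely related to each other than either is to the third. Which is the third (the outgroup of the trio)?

The outgroup has state 'no' for every character, so 'yes' is the derived state throughout.
Only Microina, Rhizops, and Zygella show the derived state 'yes' for Trait 1, supporting them as a clade.
Only Rhizops and Zygella show the derived state 'yes' for Trait 2, supporting them as a clade.
Only Cyanax, Microina, Rhizops, and Zygella show the derived state 'yes' for Trait 3, supporting them as a clade.
All ingroup taxa share the derived state 'yes' for Trait 4; it defines the ingroup but does not resolve relationships within it.
Most parsimonious ingroup topology: (Meroaria,(Cyanax,((Rhizops,Zygella),Microina))).
Cyanax and Zygella share a more recent common ancestor with each other than either does with Meroaria, so Meroaria is the least closely related of the three.

Meroaria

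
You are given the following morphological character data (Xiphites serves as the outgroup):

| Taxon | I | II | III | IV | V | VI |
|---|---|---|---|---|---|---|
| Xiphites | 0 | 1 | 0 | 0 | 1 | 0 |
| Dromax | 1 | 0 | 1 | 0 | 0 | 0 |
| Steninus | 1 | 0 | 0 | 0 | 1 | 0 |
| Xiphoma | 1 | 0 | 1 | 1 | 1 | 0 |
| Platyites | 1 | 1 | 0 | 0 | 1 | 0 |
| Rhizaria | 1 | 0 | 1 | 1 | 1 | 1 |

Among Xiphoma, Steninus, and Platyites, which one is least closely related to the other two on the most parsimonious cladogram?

Platyites

Character polarity is set by the outgroup: the derived state is whichever differs from the outgroup's state, so for II, V the derived state is '0', and for the remaining characters it is '1'.
All ingroup taxa share the derived state '1' for I; it defines the ingroup but does not resolve relationships within it.
II: derived state '0' in Dromax, Rhizaria, Steninus, and Xiphoma only — synapomorphy for {Dromax, Rhizaria, Steninus, Xiphoma}.
III (derived state '1') is shared by Dromax, Rhizaria, and Xiphoma — a synapomorphy uniting that clade.
Only Rhizaria and Xiphoma show the derived state '1' for IV, supporting them as a clade.
V (derived state '0') is unique to Dromax (autapomorphy; uninformative for grouping).
VI (derived state '1') is unique to Rhizaria (autapomorphy; uninformative for grouping).
Most parsimonious ingroup topology: (((Dromax,(Xiphoma,Rhizaria)),Steninus),Platyites).
Steninus and Xiphoma share a more recent common ancestor with each other than either does with Platyites, so Platyites is the least closely related of the three.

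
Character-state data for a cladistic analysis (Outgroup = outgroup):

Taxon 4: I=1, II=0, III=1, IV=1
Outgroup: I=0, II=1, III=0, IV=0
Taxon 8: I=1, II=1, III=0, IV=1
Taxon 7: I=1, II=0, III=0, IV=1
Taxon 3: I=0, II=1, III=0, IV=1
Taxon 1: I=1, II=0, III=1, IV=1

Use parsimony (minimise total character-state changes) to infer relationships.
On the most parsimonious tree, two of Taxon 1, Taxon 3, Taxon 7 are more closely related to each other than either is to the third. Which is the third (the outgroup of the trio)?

Character polarity is set by the outgroup: the derived state is whichever differs from the outgroup's state, so for II the derived state is '0', and for the remaining characters it is '1'.
I (derived state '1') is shared by Taxon 1, Taxon 4, Taxon 7, and Taxon 8 — a synapomorphy uniting that clade.
Only Taxon 1, Taxon 4, and Taxon 7 show the derived state '0' for II, supporting them as a clade.
III (derived state '1') is shared by Taxon 1 and Taxon 4 — a synapomorphy uniting that clade.
IV (derived state '1') is shared by all ingroup taxa — unites the whole ingroup.
Most parsimonious ingroup topology: ((((Taxon 4,Taxon 1),Taxon 7),Taxon 8),Taxon 3).
Taxon 1 and Taxon 7 share a more recent common ancestor with each other than either does with Taxon 3, so Taxon 3 is the least closely related of the three.

Taxon 3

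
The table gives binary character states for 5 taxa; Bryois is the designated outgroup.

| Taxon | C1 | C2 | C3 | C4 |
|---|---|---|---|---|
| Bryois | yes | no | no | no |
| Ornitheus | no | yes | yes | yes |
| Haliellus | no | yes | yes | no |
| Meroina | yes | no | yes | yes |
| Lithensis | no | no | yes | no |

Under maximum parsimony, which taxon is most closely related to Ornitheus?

Haliellus

Character polarity is set by the outgroup: the derived state is whichever differs from the outgroup's state, so for C1 the derived state is 'no', and for the remaining characters it is 'yes'.
C1 (derived state 'no') is shared by Haliellus, Lithensis, and Ornitheus — a synapomorphy uniting that clade.
C2 (derived state 'yes') is shared by Haliellus and Ornitheus — a synapomorphy uniting that clade.
C3 (derived state 'yes') is shared by all ingroup taxa — unites the whole ingroup.
C4 (state 'yes') occurs in Meroina and Ornitheus but conflicts with the nesting implied by the other characters — most parsimoniously interpreted as homoplasy.
Most parsimonious ingroup topology: (((Ornitheus,Haliellus),Lithensis),Meroina).
Ornitheus and Haliellus form a cherry on this tree, so they are sister taxa.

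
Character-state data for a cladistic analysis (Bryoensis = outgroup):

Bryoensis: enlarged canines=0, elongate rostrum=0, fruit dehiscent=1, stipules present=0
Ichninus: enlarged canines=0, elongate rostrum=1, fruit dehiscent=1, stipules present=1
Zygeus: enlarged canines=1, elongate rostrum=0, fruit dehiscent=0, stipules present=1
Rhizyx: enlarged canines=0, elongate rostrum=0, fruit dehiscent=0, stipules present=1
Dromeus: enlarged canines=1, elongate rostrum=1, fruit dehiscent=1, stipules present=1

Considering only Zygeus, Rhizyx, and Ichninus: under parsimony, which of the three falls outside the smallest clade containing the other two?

Character polarity is set by the outgroup: the derived state is whichever differs from the outgroup's state, so for fruit dehiscent the derived state is '0', and for the remaining characters it is '1'.
enlarged canines (state '1') occurs in Dromeus and Zygeus but conflicts with the nesting implied by the other characters — most parsimoniously interpreted as homoplasy.
Only Dromeus and Ichninus show the derived state '1' for elongate rostrum, supporting them as a clade.
Only Rhizyx and Zygeus show the derived state '0' for fruit dehiscent, supporting them as a clade.
All ingroup taxa share the derived state '1' for stipules present; it defines the ingroup but does not resolve relationships within it.
Most parsimonious ingroup topology: ((Ichninus,Dromeus),(Zygeus,Rhizyx)).
Zygeus and Rhizyx share a more recent common ancestor with each other than either does with Ichninus, so Ichninus is the least closely related of the three.

Ichninus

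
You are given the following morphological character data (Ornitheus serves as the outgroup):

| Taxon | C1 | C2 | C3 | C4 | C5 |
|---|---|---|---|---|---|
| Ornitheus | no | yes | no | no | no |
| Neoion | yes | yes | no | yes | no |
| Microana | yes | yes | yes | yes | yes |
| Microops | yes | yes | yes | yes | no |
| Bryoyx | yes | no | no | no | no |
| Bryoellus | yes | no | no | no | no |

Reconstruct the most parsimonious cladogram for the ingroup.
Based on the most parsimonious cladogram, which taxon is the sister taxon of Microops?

Character polarity is set by the outgroup: the derived state is whichever differs from the outgroup's state, so for C2 the derived state is 'no', and for the remaining characters it is 'yes'.
All ingroup taxa share the derived state 'yes' for C1; it defines the ingroup but does not resolve relationships within it.
Only Bryoellus and Bryoyx show the derived state 'no' for C2, supporting them as a clade.
C3: derived state 'yes' in Microana and Microops only — synapomorphy for {Microana, Microops}.
Only Microana, Microops, and Neoion show the derived state 'yes' for C4, supporting them as a clade.
C5 (derived state 'yes') is unique to Microana (autapomorphy; uninformative for grouping).
Most parsimonious ingroup topology: ((Neoion,(Microana,Microops)),(Bryoyx,Bryoellus)).
Microops and Microana form a cherry on this tree, so they are sister taxa.

Microana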